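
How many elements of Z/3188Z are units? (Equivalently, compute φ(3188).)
Z/3188Z has φ(3188) = 1592 units

An element a ∈ Z/3188Z is a unit iff gcd(a, 3188) = 1, so the number of units is φ(3188). φ is multiplicative, with φ(p^e) = p^e − p^(e−1). Factorise 3188 = 2^2 · 797. Then
  φ(3188) = (2^2 − 2^1) · (797 − 1) = 2 · 796 = 1592.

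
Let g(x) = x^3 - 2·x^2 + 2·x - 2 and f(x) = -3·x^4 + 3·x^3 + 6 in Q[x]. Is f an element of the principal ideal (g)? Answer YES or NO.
In Q[x] the ideal (g) consists of all multiples of g, so f ∈ (g) iff g | f, i.e. iff the remainder of f on division by g is 0. Divide f by g (g is monic, so eliminate the leading term of the running remainder at each step):
  leading term -3·x^4: subtract (-3·x)·g(x) = -3·x^4 + 6·x^3 - 6·x^2 + 6·x, leaving -3·x^3 + 6·x^2 - 6·x + 6
  leading term -3·x^3: subtract (-3)·g(x) = -3·x^3 + 6·x^2 - 6·x + 6, leaving 0
The remainder is 0, so f(x) = g(x) · h(x) with h(x) = -3·x - 3. Hence g | f, i.e. f ∈ (g).

Final answer: YES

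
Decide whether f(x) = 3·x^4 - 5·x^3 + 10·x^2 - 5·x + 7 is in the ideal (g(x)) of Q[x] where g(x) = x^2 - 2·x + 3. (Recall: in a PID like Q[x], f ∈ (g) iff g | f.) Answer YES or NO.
NO

In Q[x] the ideal (g) consists of all multiples of g, so f ∈ (g) iff g | f, i.e. iff the remainder of f on division by g is 0. Divide f by g (g is monic, so eliminate the leading term of the running remainder at each step):
  leading term 3·x^4: subtract (3·x^2)·g(x) = 3·x^4 - 6·x^3 + 9·x^2, leaving x^3 + x^2 - 5·x + 7
  leading term x^3: subtract (x)·g(x) = x^3 - 2·x^2 + 3·x, leaving 3·x^2 - 8·x + 7
  leading term 3·x^2: subtract (3)·g(x) = 3·x^2 - 6·x + 9, leaving -2·x - 2
The remainder r(x) = -2·x - 2 ≠ 0 (and deg r < deg g), so g ∤ f, i.e. f ∉ (g).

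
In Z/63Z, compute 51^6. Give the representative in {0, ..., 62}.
Use repeated squaring. Binary(6) = 110. Walk through the bits of the exponent 6 left-to-right: at each bit after the leading one, square the running value, then multiply by 51 if the bit is 1 (always reducing mod 63):
  bit 1 = 1 (leading): start with 51.
  bit 2 = 1: square 51^2 = 2601 ≡ 18; bit is 1, so multiply 18·51 = 918 ≡ 36 (mod 63).
  bit 3 = 0: square 36^2 = 1296 ≡ 36 (mod 63).
Final value: 51^6 ≡ 36 (mod 63).

Final answer: 36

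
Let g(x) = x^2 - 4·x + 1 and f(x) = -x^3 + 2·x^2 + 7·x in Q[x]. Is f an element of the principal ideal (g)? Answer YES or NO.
NO

In Q[x] the ideal (g) consists of all multiples of g, so f ∈ (g) iff g | f, i.e. iff the remainder of f on division by g is 0. Divide f by g (g is monic, so eliminate the leading term of the running remainder at each step):
  leading term -x^3: subtract (-x)·g(x) = -x^3 + 4·x^2 - x, leaving -2·x^2 + 8·x
  leading term -2·x^2: subtract (-2)·g(x) = -2·x^2 + 8·x - 2, leaving 2
The remainder r(x) = 2 ≠ 0 (and deg r < deg g), so g ∤ f, i.e. f ∉ (g).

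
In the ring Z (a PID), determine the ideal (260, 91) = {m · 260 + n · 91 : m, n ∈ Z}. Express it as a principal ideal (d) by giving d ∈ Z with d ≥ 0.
In the PID Z, (a, b) is generated by gcd(a, b). Compute gcd(260, 91) with the extended Euclidean algorithm, tracking rows (r, s, t) with s·260 + t·91 = r:
  row A: (260, 1, 0)   [1·260 + 0·91 = 260]
  row B: (91, 0, 1)   [0·260 + 1·91 = 91]
  260 = 2·91 + 78   → row C = row A − 2·row B = (78, 1, −2)   [check: 1·260 − 2·91 = 78]
  91 = 1·78 + 13   → row D = row B − 1·row C = (13, −1, 3)   [check: −1·260 + 3·91 = 13]
  78 = 6·13 + 0   → remainder 0, stop. gcd = 13 (last nonzero row D).
So gcd(260, 91) = 13, with Bézout identity −1·260 + 3·91 = 13. Containment (⊇): the Bézout identity exhibits 13 as an element of (260, 91), giving (13) ⊆ (260, 91). Containment (⊆): since 13 | 260 and 13 | 91 (260 = 13·20, 91 = 13·7), every Z-linear combination of 260 and 91 is divisible by 13, so (260, 91) ⊆ (13). Therefore (260, 91) = (13), d = 13.

Final answer: (260, 91) = (13); d = 13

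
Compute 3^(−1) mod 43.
Apply the extended Euclidean algorithm to (43, 3), tracking rows (r, s, t) with s·43 + t·3 = r. Each division r_prev = q·r_cur + r_new produces the new row as (previous row) − q·(current row):
  row A: (43, 1, 0)   [1·43 + 0·3 = 43]
  row B: (3, 0, 1)   [0·43 + 1·3 = 3]
  43 = 14·3 + 1   → row C = row A − 14·row B = (1, 1, −14)   [check: 1·43 − 14·3 = 1]
  3 = 3·1 + 0   → remainder 0, stop. gcd = 1 (last nonzero row C).
The gcd is 1, so 3 is invertible mod 43. The last nonzero row gives 1·43 − 14·3 = 1, so t = −14. So 3^(−1) ≡ −14 ≡ 29 (mod 43). Verify: 3 · 29 = 87 ≡ 1 (mod 43). ✓

Final answer: 3^(−1) ≡ 29 (mod 43)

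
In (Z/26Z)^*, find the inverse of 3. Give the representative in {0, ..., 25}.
Apply the extended Euclidean algorithm to (26, 3), tracking rows (r, s, t) with s·26 + t·3 = r. Each division r_prev = q·r_cur + r_new produces the new row as (previous row) − q·(current row):
  row A: (26, 1, 0)   [1·26 + 0·3 = 26]
  row B: (3, 0, 1)   [0·26 + 1·3 = 3]
  26 = 8·3 + 2   → row C = row A − 8·row B = (2, 1, −8)   [check: 1·26 − 8·3 = 2]
  3 = 1·2 + 1   → row D = row B − 1·row C = (1, −1, 9)   [check: −1·26 + 9·3 = 1]
  2 = 2·1 + 0   → remainder 0, stop. gcd = 1 (last nonzero row D).
The gcd is 1, so 3 is invertible mod 26. The last nonzero row gives −1·26 + 9·3 = 1, so t = 9. So 3^(−1) ≡ 9 (mod 26). Verify: 3 · 9 = 27 ≡ 1 (mod 26). ✓

Final answer: 3^(−1) ≡ 9 (mod 26)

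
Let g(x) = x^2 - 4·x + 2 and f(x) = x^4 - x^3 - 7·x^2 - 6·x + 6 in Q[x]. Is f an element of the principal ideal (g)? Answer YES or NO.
YES

In Q[x] the ideal (g) consists of all multiples of g, so f ∈ (g) iff g | f, i.e. iff the remainder of f on division by g is 0. Divide f by g (g is monic, so eliminate the leading term of the running remainder at each step):
  leading term x^4: subtract (x^2)·g(x) = x^4 - 4·x^3 + 2·x^2, leaving 3·x^3 - 9·x^2 - 6·x + 6
  leading term 3·x^3: subtract (3·x)·g(x) = 3·x^3 - 12·x^2 + 6·x, leaving 3·x^2 - 12·x + 6
  leading term 3·x^2: subtract (3)·g(x) = 3·x^2 - 12·x + 6, leaving 0
The remainder is 0, so f(x) = g(x) · h(x) with h(x) = x^2 + 3·x + 3. Hence g | f, i.e. f ∈ (g).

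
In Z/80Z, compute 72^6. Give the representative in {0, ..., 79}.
Use repeated squaring. Binary(6) = 110. Walk through the bits of the exponent 6 left-to-right: at each bit after the leading one, square the running value, then multiply by 72 if the bit is 1 (always reducing mod 80):
  bit 1 = 1 (leading): start with 72.
  bit 2 = 1: square 72^2 = 5184 ≡ 64; bit is 1, so multiply 64·72 = 4608 ≡ 48 (mod 80).
  bit 3 = 0: square 48^2 = 2304 ≡ 64 (mod 80).
Final value: 72^6 ≡ 64 (mod 80).

Final answer: 64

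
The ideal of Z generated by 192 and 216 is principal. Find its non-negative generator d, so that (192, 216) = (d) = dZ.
(192, 216) = (24); d = 24

In the PID Z, (a, b) is generated by gcd(a, b). Compute gcd(216, 192) with the extended Euclidean algorithm, tracking rows (r, s, t) with s·216 + t·192 = r:
  row A: (216, 1, 0)   [1·216 + 0·192 = 216]
  row B: (192, 0, 1)   [0·216 + 1·192 = 192]
  216 = 1·192 + 24   → row C = row A − 1·row B = (24, 1, −1)   [check: 1·216 − 1·192 = 24]
  192 = 8·24 + 0   → remainder 0, stop. gcd = 24 (last nonzero row C).
So gcd(192, 216) = 24, with Bézout identity 1·216 − 1·192 = 24. Containment (⊇): the Bézout identity exhibits 24 as an element of (192, 216), giving (24) ⊆ (192, 216). Containment (⊆): since 24 | 192 and 24 | 216 (192 = 24·8, 216 = 24·9), every Z-linear combination of 192 and 216 is divisible by 24, so (192, 216) ⊆ (24). Therefore (192, 216) = (24), d = 24.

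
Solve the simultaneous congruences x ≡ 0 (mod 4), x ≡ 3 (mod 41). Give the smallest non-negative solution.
The moduli 4, 41 are pairwise coprime, so by the CRT there is a unique solution mod 4·41 = 164.
Solve by successive substitution. Start with x ≡ 0 (mod 4).
  Combine with x ≡ 3 (mod 41): write x = 4·t and require 4·t ≡ 3 (mod 41). Since 4^(−1) ≡ 31 (mod 41), t ≡ 31·3 ≡ 11 (mod 41). So x ≡ 4·11 = 44 (mod 164).
Unique solution in [0, 164): x = 44.

Final answer: x ≡ 44 (mod 164); the representative in [0, 164) is 44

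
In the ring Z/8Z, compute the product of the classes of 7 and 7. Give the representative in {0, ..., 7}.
Both factors are already reduced mod 8. 7 · 7 = 49. Dividing by 8: 49 = 6·8 + 1. So (7 · 7) mod 8 = 1.

Final answer: 1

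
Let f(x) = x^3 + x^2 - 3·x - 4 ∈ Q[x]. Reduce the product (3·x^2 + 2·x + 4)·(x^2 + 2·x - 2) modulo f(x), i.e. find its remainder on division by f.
First multiply in Q[x] without reducing: a · b = 3·x^4 + 8·x^3 + 2·x^2 + 4·x - 8. Now divide by f(x) = x^3 + x^2 - 3·x - 4, eliminating the leading term at each step:
  leading term 3·x^4: subtract (3·x)·f(x) = 3·x^4 + 3·x^3 - 9·x^2 - 12·x, leaving 5·x^3 + 11·x^2 + 16·x - 8
  leading term 5·x^3: subtract (5)·f(x) = 5·x^3 + 5·x^2 - 15·x - 20, leaving 6·x^2 + 31·x + 12
The degree is now < 3, so this is the remainder. Hence a · b ≡ 6·x^2 + 31·x + 12 in Q[x]/(f).

Final answer: a · b ≡ 6·x^2 + 31·x + 12 (mod f(x))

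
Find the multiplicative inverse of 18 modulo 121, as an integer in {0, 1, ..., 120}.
18^(−1) ≡ 74 (mod 121)

Apply the extended Euclidean algorithm to (121, 18), tracking rows (r, s, t) with s·121 + t·18 = r. Each division r_prev = q·r_cur + r_new produces the new row as (previous row) − q·(current row):
  row A: (121, 1, 0)   [1·121 + 0·18 = 121]
  row B: (18, 0, 1)   [0·121 + 1·18 = 18]
  121 = 6·18 + 13   → row C = row A − 6·row B = (13, 1, −6)   [check: 1·121 − 6·18 = 13]
  18 = 1·13 + 5   → row D = row B − 1·row C = (5, −1, 7)   [check: −1·121 + 7·18 = 5]
  13 = 2·5 + 3   → row E = row C − 2·row D = (3, 3, −20)   [check: 3·121 − 20·18 = 3]
  5 = 1·3 + 2   → row F = row D − 1·row E = (2, −4, 27)   [check: −4·121 + 27·18 = 2]
  3 = 1·2 + 1   → row G = row E − 1·row F = (1, 7, −47)   [check: 7·121 − 47·18 = 1]
  2 = 2·1 + 0   → remainder 0, stop. gcd = 1 (last nonzero row G).
The gcd is 1, so 18 is invertible mod 121. The last nonzero row gives 7·121 − 47·18 = 1, so t = −47. So 18^(−1) ≡ −47 ≡ 74 (mod 121). Verify: 18 · 74 = 1332 ≡ 1 (mod 121). ✓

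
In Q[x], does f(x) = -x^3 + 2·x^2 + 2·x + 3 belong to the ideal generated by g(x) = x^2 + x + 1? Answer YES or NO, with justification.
YES

In Q[x] the ideal (g) consists of all multiples of g, so f ∈ (g) iff g | f, i.e. iff the remainder of f on division by g is 0. Divide f by g (g is monic, so eliminate the leading term of the running remainder at each step):
  leading term -x^3: subtract (-x)·g(x) = -x^3 - x^2 - x, leaving 3·x^2 + 3·x + 3
  leading term 3·x^2: subtract (3)·g(x) = 3·x^2 + 3·x + 3, leaving 0
The remainder is 0, so f(x) = g(x) · h(x) with h(x) = 3 - x. Hence g | f, i.e. f ∈ (g).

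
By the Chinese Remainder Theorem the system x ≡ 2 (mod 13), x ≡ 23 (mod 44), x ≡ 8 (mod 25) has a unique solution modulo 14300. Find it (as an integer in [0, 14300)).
The moduli 13, 44, 25 are pairwise coprime, so by the CRT there is a unique solution mod 13·44·25 = 14300.
Solve by successive substitution. Start with x ≡ 2 (mod 13).
  Combine with x ≡ 23 (mod 44): write x = 2 + 13·t and require 2 + 13·t ≡ 23 (mod 44), i.e. 13·t ≡ 23 − 2 ≡ 21 (mod 44). Since 13^(−1) ≡ 17 (mod 44), t ≡ 17·21 ≡ 5 (mod 44). So x ≡ 2 + 13·5 = 67 (mod 572).
  Combine with x ≡ 8 (mod 25): write x = 67 + 572·t and require 67 + 572·t ≡ 8 (mod 25), i.e. 572·t ≡ 8 − 67 ≡ 16 (mod 25). Since 572^(−1) ≡ 8 (mod 25) (572 ≡ 22 (mod 25)), t ≡ 8·16 ≡ 3 (mod 25). So x ≡ 67 + 572·3 = 1783 (mod 14300).
Unique solution in [0, 14300): x = 1783.

Final answer: x ≡ 1783 (mod 14300); the representative in [0, 14300) is 1783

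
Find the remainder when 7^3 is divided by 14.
Use repeated squaring. Binary(3) = 11. Walk through the bits of the exponent 3 left-to-right: at each bit after the leading one, square the running value, then multiply by 7 if the bit is 1 (always reducing mod 14):
  bit 1 = 1 (leading): start with 7.
  bit 2 = 1: square 7^2 = 49 ≡ 7; bit is 1, so multiply 7·7 = 49 ≡ 7 (mod 14).
Final value: 7^3 ≡ 7 (mod 14).

Final answer: 7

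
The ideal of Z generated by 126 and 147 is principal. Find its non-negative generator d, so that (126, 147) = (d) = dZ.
(126, 147) = (21); d = 21

In the PID Z, (a, b) is generated by gcd(a, b). Compute gcd(147, 126) with the extended Euclidean algorithm, tracking rows (r, s, t) with s·147 + t·126 = r:
  row A: (147, 1, 0)   [1·147 + 0·126 = 147]
  row B: (126, 0, 1)   [0·147 + 1·126 = 126]
  147 = 1·126 + 21   → row C = row A − 1·row B = (21, 1, −1)   [check: 1·147 − 1·126 = 21]
  126 = 6·21 + 0   → remainder 0, stop. gcd = 21 (last nonzero row C).
So gcd(126, 147) = 21, with Bézout identity 1·147 − 1·126 = 21. Containment (⊇): the Bézout identity exhibits 21 as an element of (126, 147), giving (21) ⊆ (126, 147). Containment (⊆): since 21 | 126 and 21 | 147 (126 = 21·6, 147 = 21·7), every Z-linear combination of 126 and 147 is divisible by 21, so (126, 147) ⊆ (21). Therefore (126, 147) = (21), d = 21.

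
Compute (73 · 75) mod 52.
15

Reduce the factors first: 73 ≡ 21, 75 ≡ 23 (mod 52), so 73 · 75 ≡ 21 · 23 (mod 52). 21 · 23 = 483. Dividing by 52: 483 = 9·52 + 15. So (73 · 75) mod 52 = 15.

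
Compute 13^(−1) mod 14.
Apply the extended Euclidean algorithm to (14, 13), tracking rows (r, s, t) with s·14 + t·13 = r. Each division r_prev = q·r_cur + r_new produces the new row as (previous row) − q·(current row):
  row A: (14, 1, 0)   [1·14 + 0·13 = 14]
  row B: (13, 0, 1)   [0·14 + 1·13 = 13]
  14 = 1·13 + 1   → row C = row A − 1·row B = (1, 1, −1)   [check: 1·14 − 1·13 = 1]
  13 = 13·1 + 0   → remainder 0, stop. gcd = 1 (last nonzero row C).
The gcd is 1, so 13 is invertible mod 14. The last nonzero row gives 1·14 − 1·13 = 1, so t = −1. So 13^(−1) ≡ −1 ≡ 13 (mod 14). Verify: 13 · 13 = 169 ≡ 1 (mod 14). ✓

Final answer: 13^(−1) ≡ 13 (mod 14)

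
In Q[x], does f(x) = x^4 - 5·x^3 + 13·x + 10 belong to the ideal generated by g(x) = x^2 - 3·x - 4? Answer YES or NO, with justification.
NO

In Q[x] the ideal (g) consists of all multiples of g, so f ∈ (g) iff g | f, i.e. iff the remainder of f on division by g is 0. Divide f by g (g is monic, so eliminate the leading term of the running remainder at each step):
  leading term x^4: subtract (x^2)·g(x) = x^4 - 3·x^3 - 4·x^2, leaving -2·x^3 + 4·x^2 + 13·x + 10
  leading term -2·x^3: subtract (-2·x)·g(x) = -2·x^3 + 6·x^2 + 8·x, leaving -2·x^2 + 5·x + 10
  leading term -2·x^2: subtract (-2)·g(x) = -2·x^2 + 6·x + 8, leaving 2 - x
The remainder r(x) = 2 - x ≠ 0 (and deg r < deg g), so g ∤ f, i.e. f ∉ (g).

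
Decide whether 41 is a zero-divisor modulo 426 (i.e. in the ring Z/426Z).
NO

gcd(41, 426) = 1, so 41 is a unit in Z/426Z (it has a multiplicative inverse). A unit cannot be a zero-divisor: if 41·b ≡ 0 then multiplying both sides by 41^(−1) gives b ≡ 0. So 41 is not a zero-divisor.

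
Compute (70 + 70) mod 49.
Reduce the summands first: 70 ≡ 21, 70 ≡ 21 (mod 49), so 70 + 70 ≡ 21 + 21 (mod 49). 21 + 21 = 42; 42 = 0·49 + 42, so (70 + 70) mod 49 = 42.

Final answer: 42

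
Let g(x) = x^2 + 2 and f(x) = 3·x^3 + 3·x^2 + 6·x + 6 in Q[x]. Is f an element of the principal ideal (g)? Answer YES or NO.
YES

In Q[x] the ideal (g) consists of all multiples of g, so f ∈ (g) iff g | f, i.e. iff the remainder of f on division by g is 0. Divide f by g (g is monic, so eliminate the leading term of the running remainder at each step):
  leading term 3·x^3: subtract (3·x)·g(x) = 3·x^3 + 6·x, leaving 3·x^2 + 6
  leading term 3·x^2: subtract (3)·g(x) = 3·x^2 + 6, leaving 0
The remainder is 0, so f(x) = g(x) · h(x) with h(x) = 3·x + 3. Hence g | f, i.e. f ∈ (g).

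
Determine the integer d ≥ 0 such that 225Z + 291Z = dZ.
In the PID Z, (a, b) is generated by gcd(a, b). Compute gcd(291, 225) with the extended Euclidean algorithm, tracking rows (r, s, t) with s·291 + t·225 = r:
  row A: (291, 1, 0)   [1·291 + 0·225 = 291]
  row B: (225, 0, 1)   [0·291 + 1·225 = 225]
  291 = 1·225 + 66   → row C = row A − 1·row B = (66, 1, −1)   [check: 1·291 − 1·225 = 66]
  225 = 3·66 + 27   → row D = row B − 3·row C = (27, −3, 4)   [check: −3·291 + 4·225 = 27]
  66 = 2·27 + 12   → row E = row C − 2·row D = (12, 7, −9)   [check: 7·291 − 9·225 = 12]
  27 = 2·12 + 3   → row F = row D − 2·row E = (3, −17, 22)   [check: −17·291 + 22·225 = 3]
  12 = 4·3 + 0   → remainder 0, stop. gcd = 3 (last nonzero row F).
So gcd(225, 291) = 3, with Bézout identity −17·291 + 22·225 = 3. Containment (⊇): the Bézout identity exhibits 3 as an element of (225, 291), giving (3) ⊆ (225, 291). Containment (⊆): since 3 | 225 and 3 | 291 (225 = 3·75, 291 = 3·97), every Z-linear combination of 225 and 291 is divisible by 3, so (225, 291) ⊆ (3). Therefore (225, 291) = (3), d = 3.

Final answer: (225, 291) = (3); d = 3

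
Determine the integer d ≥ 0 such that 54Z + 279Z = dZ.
(54, 279) = (9); d = 9

In the PID Z, (a, b) is generated by gcd(a, b). Compute gcd(279, 54) with the extended Euclidean algorithm, tracking rows (r, s, t) with s·279 + t·54 = r:
  row A: (279, 1, 0)   [1·279 + 0·54 = 279]
  row B: (54, 0, 1)   [0·279 + 1·54 = 54]
  279 = 5·54 + 9   → row C = row A − 5·row B = (9, 1, −5)   [check: 1·279 − 5·54 = 9]
  54 = 6·9 + 0   → remainder 0, stop. gcd = 9 (last nonzero row C).
So gcd(54, 279) = 9, with Bézout identity 1·279 − 5·54 = 9. Containment (⊇): the Bézout identity exhibits 9 as an element of (54, 279), giving (9) ⊆ (54, 279). Containment (⊆): since 9 | 54 and 9 | 279 (54 = 9·6, 279 = 9·31), every Z-linear combination of 54 and 279 is divisible by 9, so (54, 279) ⊆ (9). Therefore (54, 279) = (9), d = 9.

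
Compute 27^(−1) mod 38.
27^(−1) ≡ 31 (mod 38)

Apply the extended Euclidean algorithm to (38, 27), tracking rows (r, s, t) with s·38 + t·27 = r. Each division r_prev = q·r_cur + r_new produces the new row as (previous row) − q·(current row):
  row A: (38, 1, 0)   [1·38 + 0·27 = 38]
  row B: (27, 0, 1)   [0·38 + 1·27 = 27]
  38 = 1·27 + 11   → row C = row A − 1·row B = (11, 1, −1)   [check: 1·38 − 1·27 = 11]
  27 = 2·11 + 5   → row D = row B − 2·row C = (5, −2, 3)   [check: −2·38 + 3·27 = 5]
  11 = 2·5 + 1   → row E = row C − 2·row D = (1, 5, −7)   [check: 5·38 − 7·27 = 1]
  5 = 5·1 + 0   → remainder 0, stop. gcd = 1 (last nonzero row E).
The gcd is 1, so 27 is invertible mod 38. The last nonzero row gives 5·38 − 7·27 = 1, so t = −7. So 27^(−1) ≡ −7 ≡ 31 (mod 38). Verify: 27 · 31 = 837 ≡ 1 (mod 38). ✓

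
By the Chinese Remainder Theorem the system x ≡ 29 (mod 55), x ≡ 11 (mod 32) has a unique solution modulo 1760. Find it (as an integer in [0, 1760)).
The moduli 55, 32 are pairwise coprime, so by the CRT there is a unique solution mod 55·32 = 1760.
Solve by successive substitution. Start with x ≡ 29 (mod 55).
  Combine with x ≡ 11 (mod 32): write x = 29 + 55·t and require 29 + 55·t ≡ 11 (mod 32), i.e. 55·t ≡ 11 − 29 ≡ 14 (mod 32). Since 55^(−1) ≡ 7 (mod 32) (55 ≡ 23 (mod 32)), t ≡ 7·14 ≡ 2 (mod 32). So x ≡ 29 + 55·2 = 139 (mod 1760).
Unique solution in [0, 1760): x = 139.

Final answer: x ≡ 139 (mod 1760); the representative in [0, 1760) is 139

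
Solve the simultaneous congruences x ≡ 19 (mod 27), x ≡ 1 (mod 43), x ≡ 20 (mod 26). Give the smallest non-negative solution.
x ≡ 4258 (mod 30186); the representative in [0, 30186) is 4258

The moduli 27, 43, 26 are pairwise coprime, so by the CRT there is a unique solution mod 27·43·26 = 30186.
Solve by successive substitution. Start with x ≡ 19 (mod 27).
  Combine with x ≡ 1 (mod 43): write x = 19 + 27·t and require 19 + 27·t ≡ 1 (mod 43), i.e. 27·t ≡ 1 − 19 ≡ 25 (mod 43). Since 27^(−1) ≡ 8 (mod 43), t ≡ 8·25 ≡ 28 (mod 43). So x ≡ 19 + 27·28 = 775 (mod 1161).
  Combine with x ≡ 20 (mod 26): write x = 775 + 1161·t and require 775 + 1161·t ≡ 20 (mod 26), i.e. 1161·t ≡ 20 − 775 ≡ 25 (mod 26). Since 1161^(−1) ≡ 23 (mod 26) (1161 ≡ 17 (mod 26)), t ≡ 23·25 ≡ 3 (mod 26). So x ≡ 775 + 1161·3 = 4258 (mod 30186).
Unique solution in [0, 30186): x = 4258.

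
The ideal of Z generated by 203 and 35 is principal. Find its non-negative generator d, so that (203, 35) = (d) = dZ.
(203, 35) = (7); d = 7

In the PID Z, (a, b) is generated by gcd(a, b). Compute gcd(203, 35) with the extended Euclidean algorithm, tracking rows (r, s, t) with s·203 + t·35 = r:
  row A: (203, 1, 0)   [1·203 + 0·35 = 203]
  row B: (35, 0, 1)   [0·203 + 1·35 = 35]
  203 = 5·35 + 28   → row C = row A − 5·row B = (28, 1, −5)   [check: 1·203 − 5·35 = 28]
  35 = 1·28 + 7   → row D = row B − 1·row C = (7, −1, 6)   [check: −1·203 + 6·35 = 7]
  28 = 4·7 + 0   → remainder 0, stop. gcd = 7 (last nonzero row D).
So gcd(203, 35) = 7, with Bézout identity −1·203 + 6·35 = 7. Containment (⊇): the Bézout identity exhibits 7 as an element of (203, 35), giving (7) ⊆ (203, 35). Containment (⊆): since 7 | 203 and 7 | 35 (203 = 7·29, 35 = 7·5), every Z-linear combination of 203 and 35 is divisible by 7, so (203, 35) ⊆ (7). Therefore (203, 35) = (7), d = 7.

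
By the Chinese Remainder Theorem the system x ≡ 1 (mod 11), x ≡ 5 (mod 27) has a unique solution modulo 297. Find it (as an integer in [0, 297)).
The moduli 11, 27 are pairwise coprime, so by the CRT there is a unique solution mod 11·27 = 297.
Solve by successive substitution. Start with x ≡ 1 (mod 11).
  Combine with x ≡ 5 (mod 27): write x = 1 + 11·t and require 1 + 11·t ≡ 5 (mod 27), i.e. 11·t ≡ 5 − 1 ≡ 4 (mod 27). Since 11^(−1) ≡ 5 (mod 27), t ≡ 5·4 ≡ 20 (mod 27). So x ≡ 1 + 11·20 = 221 (mod 297).
Unique solution in [0, 297): x = 221.

Final answer: x ≡ 221 (mod 297); the representative in [0, 297) is 221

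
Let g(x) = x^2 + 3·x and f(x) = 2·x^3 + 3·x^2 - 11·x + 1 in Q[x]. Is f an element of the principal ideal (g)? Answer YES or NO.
In Q[x] the ideal (g) consists of all multiples of g, so f ∈ (g) iff g | f, i.e. iff the remainder of f on division by g is 0. Divide f by g (g is monic, so eliminate the leading term of the running remainder at each step):
  leading term 2·x^3: subtract (2·x)·g(x) = 2·x^3 + 6·x^2, leaving -3·x^2 - 11·x + 1
  leading term -3·x^2: subtract (-3)·g(x) = -3·x^2 - 9·x, leaving 1 - 2·x
The remainder r(x) = 1 - 2·x ≠ 0 (and deg r < deg g), so g ∤ f, i.e. f ∉ (g).

Final answer: NO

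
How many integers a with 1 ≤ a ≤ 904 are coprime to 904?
448

The number of a ∈ {1, ..., 904} with gcd(a, 904) = 1 is by definition Euler's totient φ(904). φ is multiplicative, with φ(p^e) = p^e − p^(e−1). Factorise 904 = 2^3 · 113. Then
  φ(904) = (2^3 − 2^2) · (113 − 1) = 4 · 112 = 448.
So there are 448 such integers.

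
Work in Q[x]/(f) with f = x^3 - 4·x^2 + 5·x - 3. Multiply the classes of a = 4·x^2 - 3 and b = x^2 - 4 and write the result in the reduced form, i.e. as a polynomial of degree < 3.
First multiply in Q[x] without reducing: a · b = 4·x^4 - 19·x^2 + 12. Now divide by f(x) = x^3 - 4·x^2 + 5·x - 3, eliminating the leading term at each step:
  leading term 4·x^4: subtract (4·x)·f(x) = 4·x^4 - 16·x^3 + 20·x^2 - 12·x, leaving 16·x^3 - 39·x^2 + 12·x + 12
  leading term 16·x^3: subtract (16)·f(x) = 16·x^3 - 64·x^2 + 80·x - 48, leaving 25·x^2 - 68·x + 60
The degree is now < 3, so this is the remainder. Hence a · b ≡ 25·x^2 - 68·x + 60 in Q[x]/(f).

Final answer: a · b ≡ 25·x^2 - 68·x + 60 (mod f(x))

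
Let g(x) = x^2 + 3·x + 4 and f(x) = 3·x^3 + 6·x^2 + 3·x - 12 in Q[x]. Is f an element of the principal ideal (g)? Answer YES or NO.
YES

In Q[x] the ideal (g) consists of all multiples of g, so f ∈ (g) iff g | f, i.e. iff the remainder of f on division by g is 0. Divide f by g (g is monic, so eliminate the leading term of the running remainder at each step):
  leading term 3·x^3: subtract (3·x)·g(x) = 3·x^3 + 9·x^2 + 12·x, leaving -3·x^2 - 9·x - 12
  leading term -3·x^2: subtract (-3)·g(x) = -3·x^2 - 9·x - 12, leaving 0
The remainder is 0, so f(x) = g(x) · h(x) with h(x) = 3·x - 3. Hence g | f, i.e. f ∈ (g).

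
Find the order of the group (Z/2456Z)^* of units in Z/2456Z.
|(Z/2456Z)^*| = 1224

(Z/2456Z)^* consists of the classes a with gcd(a, 2456) = 1, so its order is φ(2456). φ is multiplicative, with φ(p^e) = p^e − p^(e−1). Factorise 2456 = 2^3 · 307. Then
  φ(2456) = (2^3 − 2^2) · (307 − 1) = 4 · 306 = 1224.
Thus |(Z/2456Z)^*| = 1224.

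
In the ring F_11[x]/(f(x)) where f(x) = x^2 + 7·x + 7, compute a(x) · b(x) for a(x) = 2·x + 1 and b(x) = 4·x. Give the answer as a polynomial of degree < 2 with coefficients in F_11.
a · b ≡ 3·x + 10 (mod f(x))

Multiply as integer polynomials: a · b = 8·x^2 + 4·x. Reducing coefficients mod 11: a · b ≡ 8·x^2 + 4·x. Now divide by f(x) = x^2 + 7·x + 7 in F_11[x], eliminating the leading term at each step:
  leading term 8·x^2: subtract (8)·f(x) = 8·x^2 + x + 1, leaving 3·x + 10 (coefficients mod 11)
The degree is now < 2, so this is the remainder. Hence a · b ≡ 3·x + 10 in F_11[x]/(f).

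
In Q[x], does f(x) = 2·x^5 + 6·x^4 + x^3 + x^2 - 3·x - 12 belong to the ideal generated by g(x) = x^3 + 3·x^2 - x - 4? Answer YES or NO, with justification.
YES

In Q[x] the ideal (g) consists of all multiples of g, so f ∈ (g) iff g | f, i.e. iff the remainder of f on division by g is 0. Divide f by g (g is monic, so eliminate the leading term of the running remainder at each step):
  leading term 2·x^5: subtract (2·x^2)·g(x) = 2·x^5 + 6·x^4 - 2·x^3 - 8·x^2, leaving 3·x^3 + 9·x^2 - 3·x - 12
  leading term 3·x^3: subtract (3)·g(x) = 3·x^3 + 9·x^2 - 3·x - 12, leaving 0
The remainder is 0, so f(x) = g(x) · h(x) with h(x) = 2·x^2 + 3. Hence g | f, i.e. f ∈ (g).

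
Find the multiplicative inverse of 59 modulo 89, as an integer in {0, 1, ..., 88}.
Apply the extended Euclidean algorithm to (89, 59), tracking rows (r, s, t) with s·89 + t·59 = r. Each division r_prev = q·r_cur + r_new produces the new row as (previous row) − q·(current row):
  row A: (89, 1, 0)   [1·89 + 0·59 = 89]
  row B: (59, 0, 1)   [0·89 + 1·59 = 59]
  89 = 1·59 + 30   → row C = row A − 1·row B = (30, 1, −1)   [check: 1·89 − 1·59 = 30]
  59 = 1·30 + 29   → row D = row B − 1·row C = (29, −1, 2)   [check: −1·89 + 2·59 = 29]
  30 = 1·29 + 1   → row E = row C − 1·row D = (1, 2, −3)   [check: 2·89 − 3·59 = 1]
  29 = 29·1 + 0   → remainder 0, stop. gcd = 1 (last nonzero row E).
The gcd is 1, so 59 is invertible mod 89. The last nonzero row gives 2·89 − 3·59 = 1, so t = −3. So 59^(−1) ≡ −3 ≡ 86 (mod 89). Verify: 59 · 86 = 5074 ≡ 1 (mod 89). ✓

Final answer: 59^(−1) ≡ 86 (mod 89)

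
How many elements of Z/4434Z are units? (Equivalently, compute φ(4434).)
Z/4434Z has φ(4434) = 1476 units

An element a ∈ Z/4434Z is a unit iff gcd(a, 4434) = 1, so the number of units is φ(4434). φ is multiplicative, with φ(p^e) = p^e − p^(e−1). Factorise 4434 = 2 · 3 · 739. Then
  φ(4434) = (2 − 1) · (3 − 1) · (739 − 1) = 1 · 2 · 738 = 1476.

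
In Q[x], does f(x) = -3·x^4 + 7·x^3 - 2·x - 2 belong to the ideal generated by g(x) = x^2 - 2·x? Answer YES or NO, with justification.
NO

In Q[x] the ideal (g) consists of all multiples of g, so f ∈ (g) iff g | f, i.e. iff the remainder of f on division by g is 0. Divide f by g (g is monic, so eliminate the leading term of the running remainder at each step):
  leading term -3·x^4: subtract (-3·x^2)·g(x) = -3·x^4 + 6·x^3, leaving x^3 - 2·x - 2
  leading term x^3: subtract (x)·g(x) = x^3 - 2·x^2, leaving 2·x^2 - 2·x - 2
  leading term 2·x^2: subtract (2)·g(x) = 2·x^2 - 4·x, leaving 2·x - 2
The remainder r(x) = 2·x - 2 ≠ 0 (and deg r < deg g), so g ∤ f, i.e. f ∉ (g).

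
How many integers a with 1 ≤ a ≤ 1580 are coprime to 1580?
The number of a ∈ {1, ..., 1580} with gcd(a, 1580) = 1 is by definition Euler's totient φ(1580). φ is multiplicative, with φ(p^e) = p^e − p^(e−1). Factorise 1580 = 2^2 · 5 · 79. Then
  φ(1580) = (2^2 − 2^1) · (5 − 1) · (79 − 1) = 2 · 4 · 78 = 624.
So there are 624 such integers.

Final answer: 624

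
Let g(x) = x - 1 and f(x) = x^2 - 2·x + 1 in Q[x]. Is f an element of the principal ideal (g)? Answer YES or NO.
YES

In Q[x] the ideal (g) consists of all multiples of g, so f ∈ (g) iff g | f, i.e. iff the remainder of f on division by g is 0. Divide f by g (g is monic, so eliminate the leading term of the running remainder at each step):
  leading term x^2: subtract (x)·g(x) = x^2 - x, leaving 1 - x
  leading term -x: subtract (-1)·g(x) = 1 - x, leaving 0
The remainder is 0, so f(x) = g(x) · h(x) with h(x) = x - 1. Hence g | f, i.e. f ∈ (g).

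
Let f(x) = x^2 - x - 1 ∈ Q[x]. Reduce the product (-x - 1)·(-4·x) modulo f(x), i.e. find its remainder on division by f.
a · b ≡ 8·x + 4 (mod f(x))

First multiply in Q[x] without reducing: a · b = 4·x^2 + 4·x. Now divide by f(x) = x^2 - x - 1, eliminating the leading term at each step:
  leading term 4·x^2: subtract (4)·f(x) = 4·x^2 - 4·x - 4, leaving 8·x + 4
The degree is now < 2, so this is the remainder. Hence a · b ≡ 8·x + 4 in Q[x]/(f).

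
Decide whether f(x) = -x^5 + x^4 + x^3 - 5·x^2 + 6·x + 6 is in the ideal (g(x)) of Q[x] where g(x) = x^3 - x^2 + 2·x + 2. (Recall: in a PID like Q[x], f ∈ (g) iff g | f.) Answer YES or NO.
YES

In Q[x] the ideal (g) consists of all multiples of g, so f ∈ (g) iff g | f, i.e. iff the remainder of f on division by g is 0. Divide f by g (g is monic, so eliminate the leading term of the running remainder at each step):
  leading term -x^5: subtract (-x^2)·g(x) = -x^5 + x^4 - 2·x^3 - 2·x^2, leaving 3·x^3 - 3·x^2 + 6·x + 6
  leading term 3·x^3: subtract (3)·g(x) = 3·x^3 - 3·x^2 + 6·x + 6, leaving 0
The remainder is 0, so f(x) = g(x) · h(x) with h(x) = 3 - x^2. Hence g | f, i.e. f ∈ (g).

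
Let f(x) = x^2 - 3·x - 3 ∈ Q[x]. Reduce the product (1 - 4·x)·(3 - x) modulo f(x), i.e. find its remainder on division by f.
a · b ≡ 15 - x (mod f(x))

First multiply in Q[x] without reducing: a · b = 4·x^2 - 13·x + 3. Now divide by f(x) = x^2 - 3·x - 3, eliminating the leading term at each step:
  leading term 4·x^2: subtract (4)·f(x) = 4·x^2 - 12·x - 12, leaving 15 - x
The degree is now < 2, so this is the remainder. Hence a · b ≡ 15 - x in Q[x]/(f).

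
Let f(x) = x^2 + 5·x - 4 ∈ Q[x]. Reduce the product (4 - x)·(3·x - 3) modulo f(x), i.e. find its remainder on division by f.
First multiply in Q[x] without reducing: a · b = -3·x^2 + 15·x - 12. Now divide by f(x) = x^2 + 5·x - 4, eliminating the leading term at each step:
  leading term -3·x^2: subtract (-3)·f(x) = -3·x^2 - 15·x + 12, leaving 30·x - 24
The degree is now < 2, so this is the remainder. Hence a · b ≡ 30·x - 24 in Q[x]/(f).

Final answer: a · b ≡ 30·x - 24 (mod f(x))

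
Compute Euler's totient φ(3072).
φ(3072) = 1024

φ is multiplicative, with φ(p^e) = p^e − p^(e−1). Factorise 3072 = 2^10 · 3. Then
  φ(3072) = (2^10 − 2^9) · (3 − 1) = 512 · 2 = 1024.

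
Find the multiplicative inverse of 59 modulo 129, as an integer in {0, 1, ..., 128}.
Apply the extended Euclidean algorithm to (129, 59), tracking rows (r, s, t) with s·129 + t·59 = r. Each division r_prev = q·r_cur + r_new produces the new row as (previous row) − q·(current row):
  row A: (129, 1, 0)   [1·129 + 0·59 = 129]
  row B: (59, 0, 1)   [0·129 + 1·59 = 59]
  129 = 2·59 + 11   → row C = row A − 2·row B = (11, 1, −2)   [check: 1·129 − 2·59 = 11]
  59 = 5·11 + 4   → row D = row B − 5·row C = (4, −5, 11)   [check: −5·129 + 11·59 = 4]
  11 = 2·4 + 3   → row E = row C − 2·row D = (3, 11, −24)   [check: 11·129 − 24·59 = 3]
  4 = 1·3 + 1   → row F = row D − 1·row E = (1, −16, 35)   [check: −16·129 + 35·59 = 1]
  3 = 3·1 + 0   → remainder 0, stop. gcd = 1 (last nonzero row F).
The gcd is 1, so 59 is invertible mod 129. The last nonzero row gives −16·129 + 35·59 = 1, so t = 35. So 59^(−1) ≡ 35 (mod 129). Verify: 59 · 35 = 2065 ≡ 1 (mod 129). ✓

Final answer: 59^(−1) ≡ 35 (mod 129)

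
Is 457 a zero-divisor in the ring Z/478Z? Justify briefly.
NO

gcd(457, 478) = 1, so 457 is a unit in Z/478Z (it has a multiplicative inverse). A unit cannot be a zero-divisor: if 457·b ≡ 0 then multiplying both sides by 457^(−1) gives b ≡ 0. So 457 is not a zero-divisor.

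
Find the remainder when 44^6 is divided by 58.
Use repeated squaring. Binary(6) = 110. Walk through the bits of the exponent 6 left-to-right: at each bit after the leading one, square the running value, then multiply by 44 if the bit is 1 (always reducing mod 58):
  bit 1 = 1 (leading): start with 44.
  bit 2 = 1: square 44^2 = 1936 ≡ 22; bit is 1, so multiply 22·44 = 968 ≡ 40 (mod 58).
  bit 3 = 0: square 40^2 = 1600 ≡ 34 (mod 58).
Final value: 44^6 ≡ 34 (mod 58).

Final answer: 34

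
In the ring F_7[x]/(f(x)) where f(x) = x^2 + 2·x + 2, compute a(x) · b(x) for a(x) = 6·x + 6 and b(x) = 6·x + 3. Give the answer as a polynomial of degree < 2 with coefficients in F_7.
a · b ≡ 3·x + 2 (mod f(x))

Multiply as integer polynomials: a · b = 36·x^2 + 54·x + 18. Reducing coefficients mod 7: a · b ≡ x^2 + 5·x + 4. Now divide by f(x) = x^2 + 2·x + 2 in F_7[x], eliminating the leading term at each step:
  leading term x^2: subtract (1)·f(x) = x^2 + 2·x + 2, leaving 3·x + 2 (coefficients mod 7)
The degree is now < 2, so this is the remainder. Hence a · b ≡ 3·x + 2 in F_7[x]/(f).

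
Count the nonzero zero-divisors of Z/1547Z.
In Z/1547Z each nonzero element is either a unit (gcd with 1547 is 1) or a zero-divisor (gcd > 1). The number of units is φ(1547): factorise 1547 = 7 · 13 · 17, so φ(1547) = (7 − 1) · (13 − 1) · (17 − 1) = 6 · 12 · 16 = 1152. The nonzero elements number 1547 − 1 = 1546. Hence the nonzero zero-divisors number 1546 − 1152 = 394.

Final answer: Z/1547Z has 394 nonzero zero-divisors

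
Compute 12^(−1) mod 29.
12^(−1) ≡ 17 (mod 29)

Apply the extended Euclidean algorithm to (29, 12), tracking rows (r, s, t) with s·29 + t·12 = r. Each division r_prev = q·r_cur + r_new produces the new row as (previous row) − q·(current row):
  row A: (29, 1, 0)   [1·29 + 0·12 = 29]
  row B: (12, 0, 1)   [0·29 + 1·12 = 12]
  29 = 2·12 + 5   → row C = row A − 2·row B = (5, 1, −2)   [check: 1·29 − 2·12 = 5]
  12 = 2·5 + 2   → row D = row B − 2·row C = (2, −2, 5)   [check: −2·29 + 5·12 = 2]
  5 = 2·2 + 1   → row E = row C − 2·row D = (1, 5, −12)   [check: 5·29 − 12·12 = 1]
  2 = 2·1 + 0   → remainder 0, stop. gcd = 1 (last nonzero row E).
The gcd is 1, so 12 is invertible mod 29. The last nonzero row gives 5·29 − 12·12 = 1, so t = −12. So 12^(−1) ≡ −12 ≡ 17 (mod 29). Verify: 12 · 17 = 204 ≡ 1 (mod 29). ✓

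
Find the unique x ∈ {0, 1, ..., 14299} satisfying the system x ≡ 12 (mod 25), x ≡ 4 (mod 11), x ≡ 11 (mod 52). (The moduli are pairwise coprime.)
x ≡ 7187 (mod 14300); the representative in [0, 14300) is 7187

The moduli 25, 11, 52 are pairwise coprime, so by the CRT there is a unique solution mod 25·11·52 = 14300.
Solve by successive substitution. Start with x ≡ 12 (mod 25).
  Combine with x ≡ 4 (mod 11): write x = 12 + 25·t and require 12 + 25·t ≡ 4 (mod 11), i.e. 25·t ≡ 4 − 12 ≡ 3 (mod 11). Since 25^(−1) ≡ 4 (mod 11) (25 ≡ 3 (mod 11)), t ≡ 4·3 ≡ 1 (mod 11). So x ≡ 12 + 25·1 = 37 (mod 275).
  Combine with x ≡ 11 (mod 52): write x = 37 + 275·t and require 37 + 275·t ≡ 11 (mod 52), i.e. 275·t ≡ 11 − 37 ≡ 26 (mod 52). Since 275^(−1) ≡ 7 (mod 52) (275 ≡ 15 (mod 52)), t ≡ 7·26 ≡ 26 (mod 52). So x ≡ 37 + 275·26 = 7187 (mod 14300).
Unique solution in [0, 14300): x = 7187.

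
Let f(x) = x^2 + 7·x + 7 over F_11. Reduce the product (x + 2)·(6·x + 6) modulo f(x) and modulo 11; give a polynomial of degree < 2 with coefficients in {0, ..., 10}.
Multiply as integer polynomials: a · b = 6·x^2 + 18·x + 12. Reducing coefficients mod 11: a · b ≡ 6·x^2 + 7·x + 1. Now divide by f(x) = x^2 + 7·x + 7 in F_11[x], eliminating the leading term at each step:
  leading term 6·x^2: subtract (6)·f(x) = 6·x^2 + 9·x + 9, leaving 9·x + 3 (coefficients mod 11)
The degree is now < 2, so this is the remainder. Hence a · b ≡ 9·x + 3 in F_11[x]/(f).

Final answer: a · b ≡ 9·x + 3 (mod f(x))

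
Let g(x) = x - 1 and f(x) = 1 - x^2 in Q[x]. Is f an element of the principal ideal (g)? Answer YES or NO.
YES

In Q[x] the ideal (g) consists of all multiples of g, so f ∈ (g) iff g | f, i.e. iff the remainder of f on division by g is 0. Divide f by g (g is monic, so eliminate the leading term of the running remainder at each step):
  leading term -x^2: subtract (-x)·g(x) = -x^2 + x, leaving 1 - x
  leading term -x: subtract (-1)·g(x) = 1 - x, leaving 0
The remainder is 0, so f(x) = g(x) · h(x) with h(x) = -x - 1. Hence g | f, i.e. f ∈ (g).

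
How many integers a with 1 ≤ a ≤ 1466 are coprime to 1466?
The number of a ∈ {1, ..., 1466} with gcd(a, 1466) = 1 is by definition Euler's totient φ(1466). φ is multiplicative, with φ(p^e) = p^e − p^(e−1). Factorise 1466 = 2 · 733. Then
  φ(1466) = (2 − 1) · (733 − 1) = 1 · 732 = 732.
So there are 732 such integers.

Final answer: 732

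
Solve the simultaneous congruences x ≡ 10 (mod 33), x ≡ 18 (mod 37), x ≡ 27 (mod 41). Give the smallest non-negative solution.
x ≡ 10933 (mod 50061); the representative in [0, 50061) is 10933

The moduli 33, 37, 41 are pairwise coprime, so by the CRT there is a unique solution mod 33·37·41 = 50061.
Solve by successive substitution. Start with x ≡ 10 (mod 33).
  Combine with x ≡ 18 (mod 37): write x = 10 + 33·t and require 10 + 33·t ≡ 18 (mod 37), i.e. 33·t ≡ 18 − 10 ≡ 8 (mod 37). Since 33^(−1) ≡ 9 (mod 37), t ≡ 9·8 ≡ 35 (mod 37). So x ≡ 10 + 33·35 = 1165 (mod 1221).
  Combine with x ≡ 27 (mod 41): write x = 1165 + 1221·t and require 1165 + 1221·t ≡ 27 (mod 41), i.e. 1221·t ≡ 27 − 1165 ≡ 10 (mod 41). Since 1221^(−1) ≡ 9 (mod 41) (1221 ≡ 32 (mod 41)), t ≡ 9·10 ≡ 8 (mod 41). So x ≡ 1165 + 1221·8 = 10933 (mod 50061).
Unique solution in [0, 50061): x = 10933.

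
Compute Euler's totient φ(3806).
φ(3806) = 1720

φ is multiplicative, with φ(p^e) = p^e − p^(e−1). Factorise 3806 = 2 · 11 · 173. Then
  φ(3806) = (2 − 1) · (11 − 1) · (173 − 1) = 1 · 10 · 172 = 1720.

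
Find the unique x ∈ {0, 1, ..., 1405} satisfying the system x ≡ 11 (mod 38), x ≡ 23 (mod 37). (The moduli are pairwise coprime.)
The moduli 38, 37 are pairwise coprime, so by the CRT there is a unique solution mod 38·37 = 1406.
Solve by successive substitution. Start with x ≡ 11 (mod 38).
  Combine with x ≡ 23 (mod 37): write x = 11 + 38·t and require 11 + 38·t ≡ 23 (mod 37), i.e. 38·t ≡ 23 − 11 ≡ 12 (mod 37). Since 38^(−1) ≡ 1 (mod 37) (38 ≡ 1 (mod 37)), t ≡ 1·12 ≡ 12 (mod 37). So x ≡ 11 + 38·12 = 467 (mod 1406).
Unique solution in [0, 1406): x = 467.

Final answer: x ≡ 467 (mod 1406); the representative in [0, 1406) is 467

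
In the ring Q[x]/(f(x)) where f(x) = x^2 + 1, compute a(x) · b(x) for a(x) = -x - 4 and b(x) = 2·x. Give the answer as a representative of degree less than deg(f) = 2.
a · b ≡ 2 - 8·x (mod f(x))

First multiply in Q[x] without reducing: a · b = -2·x^2 - 8·x. Now divide by f(x) = x^2 + 1, eliminating the leading term at each step:
  leading term -2·x^2: subtract (-2)·f(x) = -2·x^2 - 2, leaving 2 - 8·x
The degree is now < 2, so this is the remainder. Hence a · b ≡ 2 - 8·x in Q[x]/(f).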